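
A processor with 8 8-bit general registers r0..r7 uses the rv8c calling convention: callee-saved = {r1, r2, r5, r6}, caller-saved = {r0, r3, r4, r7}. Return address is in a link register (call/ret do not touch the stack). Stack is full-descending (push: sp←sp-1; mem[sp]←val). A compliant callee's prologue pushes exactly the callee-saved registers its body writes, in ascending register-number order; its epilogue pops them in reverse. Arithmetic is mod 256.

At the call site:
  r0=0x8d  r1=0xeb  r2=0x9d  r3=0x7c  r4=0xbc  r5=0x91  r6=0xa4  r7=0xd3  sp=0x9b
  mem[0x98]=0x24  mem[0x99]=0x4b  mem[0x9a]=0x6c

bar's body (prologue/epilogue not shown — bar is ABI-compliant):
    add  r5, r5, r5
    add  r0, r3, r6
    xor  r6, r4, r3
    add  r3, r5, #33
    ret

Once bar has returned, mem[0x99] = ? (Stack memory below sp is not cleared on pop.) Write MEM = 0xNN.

MEM = 0xa4

prologue: push r5 -> mem[0x9a]=0x91, sp=0x9a
prologue: push r6 -> mem[0x99]=0xa4, sp=0x99
body[0] add  r5, r5, r5 -> r5=0x22
body[1] add  r0, r3, r6 -> r0=0x20
body[2] xor  r6, r4, r3 -> r6=0xc0
body[3] add  r3, r5, #33 -> r3=0x43
epilogue: pop r6=0xa4, sp=0x9a
epilogue: pop r5=0x91, sp=0x9b
prologue pushed ['r5', 'r6'] at ['0x9a', '0x99']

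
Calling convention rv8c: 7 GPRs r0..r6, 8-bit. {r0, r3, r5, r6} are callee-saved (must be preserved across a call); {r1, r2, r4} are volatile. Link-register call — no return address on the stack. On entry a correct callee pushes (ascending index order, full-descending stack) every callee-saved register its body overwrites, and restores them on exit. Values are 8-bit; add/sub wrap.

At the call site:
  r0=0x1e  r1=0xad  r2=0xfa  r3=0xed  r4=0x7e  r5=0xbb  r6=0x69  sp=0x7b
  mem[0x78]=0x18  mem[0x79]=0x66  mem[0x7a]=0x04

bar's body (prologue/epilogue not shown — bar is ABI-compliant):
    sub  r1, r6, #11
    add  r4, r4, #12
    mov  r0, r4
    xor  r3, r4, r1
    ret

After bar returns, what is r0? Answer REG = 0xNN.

REG = 0x1e

prologue: push r0 → mem[0x7a]=0x1e, sp=0x7a
prologue: push r3 → mem[0x79]=0xed, sp=0x79
body[0] sub  r1, r6, #11 → r1=0x5e
body[1] add  r4, r4, #12 → r4=0x8a
body[2] mov  r0, r4 → r0=0x8a
body[3] xor  r3, r4, r1 → r3=0xd4
epilogue: pop r3=0xed, sp=0x7a
epilogue: pop r0=0x1e, sp=0x7b
r0 is callee-saved → restored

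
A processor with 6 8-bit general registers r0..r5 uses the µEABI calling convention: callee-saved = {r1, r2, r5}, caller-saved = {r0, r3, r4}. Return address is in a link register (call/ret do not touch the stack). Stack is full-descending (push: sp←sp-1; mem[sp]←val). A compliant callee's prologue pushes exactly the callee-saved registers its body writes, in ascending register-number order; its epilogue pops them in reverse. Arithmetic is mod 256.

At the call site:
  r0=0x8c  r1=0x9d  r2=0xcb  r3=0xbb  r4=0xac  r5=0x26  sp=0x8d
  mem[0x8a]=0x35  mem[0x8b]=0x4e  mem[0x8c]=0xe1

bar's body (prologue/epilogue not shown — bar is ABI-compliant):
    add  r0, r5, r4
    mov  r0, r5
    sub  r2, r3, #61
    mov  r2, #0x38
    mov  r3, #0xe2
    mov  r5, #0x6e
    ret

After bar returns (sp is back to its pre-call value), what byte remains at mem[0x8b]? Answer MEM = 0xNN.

MEM = 0x26

prologue: push r2 -> mem[0x8c]=0xcb, sp=0x8c
prologue: push r5 -> mem[0x8b]=0x26, sp=0x8b
body[0] add  r0, r5, r4 -> r0=0xd2
body[1] mov  r0, r5 -> r0=0x26
body[2] sub  r2, r3, #61 -> r2=0x7e
body[3] mov  r2, #0x38 -> r2=0x38
body[4] mov  r3, #0xe2 -> r3=0xe2
body[5] mov  r5, #0x6e -> r5=0x6e
epilogue: pop r5=0x26, sp=0x8c
epilogue: pop r2=0xcb, sp=0x8d
prologue pushed ['r2', 'r5'] at ['0x8c', '0x8b']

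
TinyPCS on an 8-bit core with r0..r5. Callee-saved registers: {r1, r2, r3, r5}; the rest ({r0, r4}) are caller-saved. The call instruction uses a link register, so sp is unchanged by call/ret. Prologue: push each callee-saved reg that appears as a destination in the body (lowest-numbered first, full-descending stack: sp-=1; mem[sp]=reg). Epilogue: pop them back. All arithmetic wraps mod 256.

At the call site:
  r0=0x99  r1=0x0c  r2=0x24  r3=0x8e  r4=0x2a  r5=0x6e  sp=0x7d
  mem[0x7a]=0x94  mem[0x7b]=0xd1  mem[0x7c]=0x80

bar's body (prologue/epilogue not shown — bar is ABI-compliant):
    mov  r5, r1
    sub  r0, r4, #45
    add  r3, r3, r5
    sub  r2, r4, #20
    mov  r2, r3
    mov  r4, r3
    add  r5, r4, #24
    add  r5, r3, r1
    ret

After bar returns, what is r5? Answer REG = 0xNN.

REG = 0x6e

prologue: push r2 -> mem[0x7c]=0x24, sp=0x7c
prologue: push r3 -> mem[0x7b]=0x8e, sp=0x7b
prologue: push r5 -> mem[0x7a]=0x6e, sp=0x7a
body[0] mov  r5, r1 -> r5=0x0c
body[1] sub  r0, r4, #45 -> r0=0xfd
body[2] add  r3, r3, r5 -> r3=0x9a
body[3] sub  r2, r4, #20 -> r2=0x16
body[4] mov  r2, r3 -> r2=0x9a
body[5] mov  r4, r3 -> r4=0x9a
body[6] add  r5, r4, #24 -> r5=0xb2
body[7] add  r5, r3, r1 -> r5=0xa6
epilogue: pop r5=0x6e, sp=0x7b
epilogue: pop r3=0x8e, sp=0x7c
epilogue: pop r2=0x24, sp=0x7d
r5 is callee-saved -> restored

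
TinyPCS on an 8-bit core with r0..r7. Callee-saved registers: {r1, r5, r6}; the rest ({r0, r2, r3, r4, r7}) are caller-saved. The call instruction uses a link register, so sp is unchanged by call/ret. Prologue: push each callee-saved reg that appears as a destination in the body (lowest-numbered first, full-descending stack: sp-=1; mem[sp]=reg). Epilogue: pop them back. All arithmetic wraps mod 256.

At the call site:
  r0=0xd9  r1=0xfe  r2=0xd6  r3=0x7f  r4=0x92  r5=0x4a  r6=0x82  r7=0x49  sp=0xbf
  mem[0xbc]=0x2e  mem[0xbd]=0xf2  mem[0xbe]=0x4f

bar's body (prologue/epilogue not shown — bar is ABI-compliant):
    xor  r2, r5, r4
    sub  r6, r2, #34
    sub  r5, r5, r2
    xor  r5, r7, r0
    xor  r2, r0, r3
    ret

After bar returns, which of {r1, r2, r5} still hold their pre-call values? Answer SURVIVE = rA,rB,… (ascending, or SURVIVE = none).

SURVIVE = r1,r5

prologue: push r5 -> mem[0xbe]=0x4a, sp=0xbe
prologue: push r6 -> mem[0xbd]=0x82, sp=0xbd
body[0] xor  r2, r5, r4 -> r2=0xd8
body[1] sub  r6, r2, #34 -> r6=0xb6
body[2] sub  r5, r5, r2 -> r5=0x72
body[3] xor  r5, r7, r0 -> r5=0x90
body[4] xor  r2, r0, r3 -> r2=0xa6
epilogue: pop r6=0x82, sp=0xbe
epilogue: pop r5=0x4a, sp=0xbf
r1: callee-saved, written=False
r2: caller-saved, written=True
r5: callee-saved, written=True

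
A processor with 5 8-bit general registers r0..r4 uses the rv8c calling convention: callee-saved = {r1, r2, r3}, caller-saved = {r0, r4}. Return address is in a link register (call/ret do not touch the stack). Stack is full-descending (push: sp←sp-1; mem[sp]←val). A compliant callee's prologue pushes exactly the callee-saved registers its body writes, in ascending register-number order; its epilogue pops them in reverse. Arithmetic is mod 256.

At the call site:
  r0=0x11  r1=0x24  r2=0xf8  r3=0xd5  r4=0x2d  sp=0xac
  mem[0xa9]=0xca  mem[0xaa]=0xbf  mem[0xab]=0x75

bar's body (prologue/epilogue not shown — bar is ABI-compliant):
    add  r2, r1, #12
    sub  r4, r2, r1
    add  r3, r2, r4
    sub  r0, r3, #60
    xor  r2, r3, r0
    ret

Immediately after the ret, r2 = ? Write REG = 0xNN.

prologue: push r2 -> mem[0xab]=0xf8, sp=0xab
prologue: push r3 -> mem[0xaa]=0xd5, sp=0xaa
body[0] add  r2, r1, #12 -> r2=0x30
body[1] sub  r4, r2, r1 -> r4=0x0c
body[2] add  r3, r2, r4 -> r3=0x3c
body[3] sub  r0, r3, #60 -> r0=0x00
body[4] xor  r2, r3, r0 -> r2=0x3c
epilogue: pop r3=0xd5, sp=0xab
epilogue: pop r2=0xf8, sp=0xac
r2 is callee-saved -> restored

REG = 0xf8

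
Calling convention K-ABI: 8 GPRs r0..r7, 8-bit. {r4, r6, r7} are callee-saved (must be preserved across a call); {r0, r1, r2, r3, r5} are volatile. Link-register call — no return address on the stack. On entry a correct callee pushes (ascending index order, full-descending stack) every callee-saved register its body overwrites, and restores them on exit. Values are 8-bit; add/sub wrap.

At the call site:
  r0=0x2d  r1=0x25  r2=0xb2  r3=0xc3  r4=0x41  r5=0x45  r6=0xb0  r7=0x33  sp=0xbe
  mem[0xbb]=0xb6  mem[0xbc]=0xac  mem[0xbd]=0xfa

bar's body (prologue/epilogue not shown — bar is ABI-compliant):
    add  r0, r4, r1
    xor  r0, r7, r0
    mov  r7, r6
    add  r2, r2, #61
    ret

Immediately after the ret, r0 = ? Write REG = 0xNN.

prologue: push r7 → mem[0xbd]=0x33, sp=0xbd
body[0] add  r0, r4, r1 → r0=0x66
body[1] xor  r0, r7, r0 → r0=0x55
body[2] mov  r7, r6 → r7=0xb0
body[3] add  r2, r2, #61 → r2=0xef
epilogue: pop r7=0x33, sp=0xbe
r0 is caller-saved → body value

REG = 0x55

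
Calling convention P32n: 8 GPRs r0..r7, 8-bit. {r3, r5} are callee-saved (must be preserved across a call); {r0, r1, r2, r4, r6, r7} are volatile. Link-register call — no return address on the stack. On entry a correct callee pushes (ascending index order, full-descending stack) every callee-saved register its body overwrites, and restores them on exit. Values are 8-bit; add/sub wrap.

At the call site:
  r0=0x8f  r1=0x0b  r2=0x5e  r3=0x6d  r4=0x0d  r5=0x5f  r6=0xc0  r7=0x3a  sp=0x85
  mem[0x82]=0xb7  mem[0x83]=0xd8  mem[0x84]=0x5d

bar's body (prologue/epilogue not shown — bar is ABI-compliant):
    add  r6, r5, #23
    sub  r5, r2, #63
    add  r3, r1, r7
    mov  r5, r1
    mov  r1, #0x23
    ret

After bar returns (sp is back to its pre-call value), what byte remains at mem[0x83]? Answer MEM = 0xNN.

prologue: push r3 → mem[0x84]=0x6d, sp=0x84
prologue: push r5 → mem[0x83]=0x5f, sp=0x83
body[0] add  r6, r5, #23 → r6=0x76
body[1] sub  r5, r2, #63 → r5=0x1f
body[2] add  r3, r1, r7 → r3=0x45
body[3] mov  r5, r1 → r5=0x0b
body[4] mov  r1, #0x23 → r1=0x23
epilogue: pop r5=0x5f, sp=0x84
epilogue: pop r3=0x6d, sp=0x85
prologue pushed ['r3', 'r5'] at ['0x84', '0x83']

MEM = 0x5f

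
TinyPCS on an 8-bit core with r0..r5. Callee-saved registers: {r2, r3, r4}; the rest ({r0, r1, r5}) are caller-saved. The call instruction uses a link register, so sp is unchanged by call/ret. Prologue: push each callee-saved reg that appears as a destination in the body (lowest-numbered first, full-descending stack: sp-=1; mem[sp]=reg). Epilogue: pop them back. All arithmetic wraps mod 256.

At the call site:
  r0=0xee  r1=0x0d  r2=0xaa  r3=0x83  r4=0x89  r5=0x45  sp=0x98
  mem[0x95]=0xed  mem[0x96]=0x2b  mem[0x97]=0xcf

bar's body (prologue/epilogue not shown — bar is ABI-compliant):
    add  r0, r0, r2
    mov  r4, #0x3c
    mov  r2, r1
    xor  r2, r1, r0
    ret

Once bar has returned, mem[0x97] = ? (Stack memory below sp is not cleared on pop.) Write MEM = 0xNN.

prologue: push r2 -> mem[0x97]=0xaa, sp=0x97
prologue: push r4 -> mem[0x96]=0x89, sp=0x96
body[0] add  r0, r0, r2 -> r0=0x98
body[1] mov  r4, #0x3c -> r4=0x3c
body[2] mov  r2, r1 -> r2=0x0d
body[3] xor  r2, r1, r0 -> r2=0x95
epilogue: pop r4=0x89, sp=0x97
epilogue: pop r2=0xaa, sp=0x98
prologue pushed ['r2', 'r4'] at ['0x97', '0x96']

MEM = 0xaa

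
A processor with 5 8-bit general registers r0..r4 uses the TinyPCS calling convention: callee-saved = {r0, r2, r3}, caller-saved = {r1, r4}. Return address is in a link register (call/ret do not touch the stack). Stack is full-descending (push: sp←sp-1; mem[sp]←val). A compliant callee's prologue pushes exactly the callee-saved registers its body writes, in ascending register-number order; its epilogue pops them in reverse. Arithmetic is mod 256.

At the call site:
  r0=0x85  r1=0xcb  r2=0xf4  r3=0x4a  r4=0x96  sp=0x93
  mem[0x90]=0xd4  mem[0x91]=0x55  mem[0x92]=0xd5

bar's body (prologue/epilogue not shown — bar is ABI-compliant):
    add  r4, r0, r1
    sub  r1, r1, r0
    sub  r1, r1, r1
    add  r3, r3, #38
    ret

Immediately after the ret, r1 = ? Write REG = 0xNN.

REG = 0x00

prologue: push r3 -> mem[0x92]=0x4a, sp=0x92
body[0] add  r4, r0, r1 -> r4=0x50
body[1] sub  r1, r1, r0 -> r1=0x46
body[2] sub  r1, r1, r1 -> r1=0x00
body[3] add  r3, r3, #38 -> r3=0x70
epilogue: pop r3=0x4a, sp=0x93
r1 is caller-saved -> body value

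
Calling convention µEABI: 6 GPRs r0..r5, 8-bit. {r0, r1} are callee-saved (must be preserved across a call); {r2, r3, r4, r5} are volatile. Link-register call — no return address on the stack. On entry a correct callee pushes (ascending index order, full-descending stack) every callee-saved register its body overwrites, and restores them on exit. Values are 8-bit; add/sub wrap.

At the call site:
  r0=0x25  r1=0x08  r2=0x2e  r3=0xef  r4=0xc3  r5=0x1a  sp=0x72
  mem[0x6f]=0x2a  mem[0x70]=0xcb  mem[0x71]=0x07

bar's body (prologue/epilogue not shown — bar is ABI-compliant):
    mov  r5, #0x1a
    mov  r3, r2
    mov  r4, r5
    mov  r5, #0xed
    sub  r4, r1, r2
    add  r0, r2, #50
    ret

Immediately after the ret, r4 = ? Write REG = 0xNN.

prologue: push r0 → mem[0x71]=0x25, sp=0x71
body[0] mov  r5, #0x1a → r5=0x1a
body[1] mov  r3, r2 → r3=0x2e
body[2] mov  r4, r5 → r4=0x1a
body[3] mov  r5, #0xed → r5=0xed
body[4] sub  r4, r1, r2 → r4=0xda
body[5] add  r0, r2, #50 → r0=0x60
epilogue: pop r0=0x25, sp=0x72
r4 is caller-saved → body value

REG = 0xda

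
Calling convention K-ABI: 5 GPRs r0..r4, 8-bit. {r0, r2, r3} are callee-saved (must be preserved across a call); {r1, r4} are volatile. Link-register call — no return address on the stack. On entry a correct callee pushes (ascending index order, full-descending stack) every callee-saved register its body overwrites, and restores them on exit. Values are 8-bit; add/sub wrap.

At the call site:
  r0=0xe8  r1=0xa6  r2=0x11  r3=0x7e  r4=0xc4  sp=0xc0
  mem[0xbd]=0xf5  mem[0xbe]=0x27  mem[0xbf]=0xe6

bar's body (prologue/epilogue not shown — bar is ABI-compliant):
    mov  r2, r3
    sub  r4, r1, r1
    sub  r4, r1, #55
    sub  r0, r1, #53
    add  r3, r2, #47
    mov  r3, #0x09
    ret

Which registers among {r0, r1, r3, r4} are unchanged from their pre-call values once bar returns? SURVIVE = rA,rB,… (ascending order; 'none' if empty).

prologue: push r0 → mem[0xbf]=0xe8, sp=0xbf
prologue: push r2 → mem[0xbe]=0x11, sp=0xbe
prologue: push r3 → mem[0xbd]=0x7e, sp=0xbd
body[0] mov  r2, r3 → r2=0x7e
body[1] sub  r4, r1, r1 → r4=0x00
body[2] sub  r4, r1, #55 → r4=0x6f
body[3] sub  r0, r1, #53 → r0=0x71
body[4] add  r3, r2, #47 → r3=0xad
body[5] mov  r3, #0x09 → r3=0x09
epilogue: pop r3=0x7e, sp=0xbe
epilogue: pop r2=0x11, sp=0xbf
epilogue: pop r0=0xe8, sp=0xc0
r0: callee-saved, written=True
r1: caller-saved, written=False
r3: callee-saved, written=True
r4: caller-saved, written=True

SURVIVE = r0,r1,r3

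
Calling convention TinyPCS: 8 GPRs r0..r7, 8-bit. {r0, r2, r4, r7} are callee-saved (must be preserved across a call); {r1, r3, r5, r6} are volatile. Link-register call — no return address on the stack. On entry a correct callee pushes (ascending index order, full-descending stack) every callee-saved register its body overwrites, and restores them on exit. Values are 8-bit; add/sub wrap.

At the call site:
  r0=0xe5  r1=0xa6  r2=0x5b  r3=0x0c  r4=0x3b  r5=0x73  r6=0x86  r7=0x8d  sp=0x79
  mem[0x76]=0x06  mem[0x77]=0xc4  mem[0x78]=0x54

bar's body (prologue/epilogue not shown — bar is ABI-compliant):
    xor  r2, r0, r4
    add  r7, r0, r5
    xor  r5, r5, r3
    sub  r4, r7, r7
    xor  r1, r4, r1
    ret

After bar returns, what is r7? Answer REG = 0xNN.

REG = 0x8d

prologue: push r2 → mem[0x78]=0x5b, sp=0x78
prologue: push r4 → mem[0x77]=0x3b, sp=0x77
prologue: push r7 → mem[0x76]=0x8d, sp=0x76
body[0] xor  r2, r0, r4 → r2=0xde
body[1] add  r7, r0, r5 → r7=0x58
body[2] xor  r5, r5, r3 → r5=0x7f
body[3] sub  r4, r7, r7 → r4=0x00
body[4] xor  r1, r4, r1 → r1=0xa6
epilogue: pop r7=0x8d, sp=0x77
epilogue: pop r4=0x3b, sp=0x78
epilogue: pop r2=0x5b, sp=0x79
r7 is callee-saved → restored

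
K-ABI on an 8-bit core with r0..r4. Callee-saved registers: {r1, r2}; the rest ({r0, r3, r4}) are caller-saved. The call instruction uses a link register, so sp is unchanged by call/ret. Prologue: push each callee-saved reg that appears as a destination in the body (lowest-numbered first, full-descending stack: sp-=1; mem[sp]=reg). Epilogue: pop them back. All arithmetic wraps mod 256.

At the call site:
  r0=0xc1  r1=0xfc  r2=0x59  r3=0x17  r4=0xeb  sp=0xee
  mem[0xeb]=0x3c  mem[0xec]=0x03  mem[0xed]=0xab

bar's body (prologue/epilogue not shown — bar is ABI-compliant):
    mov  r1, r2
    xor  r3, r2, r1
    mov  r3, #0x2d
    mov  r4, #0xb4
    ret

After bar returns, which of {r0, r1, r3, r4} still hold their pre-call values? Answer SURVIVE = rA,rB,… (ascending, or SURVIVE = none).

SURVIVE = r0,r1

prologue: push r1 → mem[0xed]=0xfc, sp=0xed
body[0] mov  r1, r2 → r1=0x59
body[1] xor  r3, r2, r1 → r3=0x00
body[2] mov  r3, #0x2d → r3=0x2d
body[3] mov  r4, #0xb4 → r4=0xb4
epilogue: pop r1=0xfc, sp=0xee
r0: caller-saved, written=False
r1: callee-saved, written=True
r3: caller-saved, written=True
r4: caller-saved, written=True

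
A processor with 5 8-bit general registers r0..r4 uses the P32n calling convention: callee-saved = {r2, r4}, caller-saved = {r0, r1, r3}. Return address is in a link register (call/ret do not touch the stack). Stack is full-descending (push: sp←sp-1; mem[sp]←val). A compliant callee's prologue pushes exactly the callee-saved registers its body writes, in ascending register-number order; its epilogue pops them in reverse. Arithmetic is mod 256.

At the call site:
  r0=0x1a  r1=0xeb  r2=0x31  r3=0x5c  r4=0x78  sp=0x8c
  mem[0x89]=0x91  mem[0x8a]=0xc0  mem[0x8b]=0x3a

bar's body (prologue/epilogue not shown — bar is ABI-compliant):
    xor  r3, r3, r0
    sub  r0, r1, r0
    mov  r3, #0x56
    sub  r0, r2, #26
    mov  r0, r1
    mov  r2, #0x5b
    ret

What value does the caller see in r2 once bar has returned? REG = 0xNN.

prologue: push r2 -> mem[0x8b]=0x31, sp=0x8b
body[0] xor  r3, r3, r0 -> r3=0x46
body[1] sub  r0, r1, r0 -> r0=0xd1
body[2] mov  r3, #0x56 -> r3=0x56
body[3] sub  r0, r2, #26 -> r0=0x17
body[4] mov  r0, r1 -> r0=0xeb
body[5] mov  r2, #0x5b -> r2=0x5b
epilogue: pop r2=0x31, sp=0x8c
r2 is callee-saved -> restored

REG = 0x31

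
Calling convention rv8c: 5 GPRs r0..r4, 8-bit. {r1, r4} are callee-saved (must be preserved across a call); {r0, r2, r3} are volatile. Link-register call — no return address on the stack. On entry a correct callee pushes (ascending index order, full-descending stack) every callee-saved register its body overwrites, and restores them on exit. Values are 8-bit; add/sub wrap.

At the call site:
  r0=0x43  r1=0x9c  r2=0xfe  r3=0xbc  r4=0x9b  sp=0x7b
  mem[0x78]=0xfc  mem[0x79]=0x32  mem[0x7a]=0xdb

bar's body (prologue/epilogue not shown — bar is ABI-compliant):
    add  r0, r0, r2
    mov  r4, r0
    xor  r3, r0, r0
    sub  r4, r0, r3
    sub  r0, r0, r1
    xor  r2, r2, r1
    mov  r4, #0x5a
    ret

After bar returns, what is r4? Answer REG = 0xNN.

REG = 0x9b

prologue: push r4 → mem[0x7a]=0x9b, sp=0x7a
body[0] add  r0, r0, r2 → r0=0x41
body[1] mov  r4, r0 → r4=0x41
body[2] xor  r3, r0, r0 → r3=0x00
body[3] sub  r4, r0, r3 → r4=0x41
body[4] sub  r0, r0, r1 → r0=0xa5
body[5] xor  r2, r2, r1 → r2=0x62
body[6] mov  r4, #0x5a → r4=0x5a
epilogue: pop r4=0x9b, sp=0x7b
r4 is callee-saved → restored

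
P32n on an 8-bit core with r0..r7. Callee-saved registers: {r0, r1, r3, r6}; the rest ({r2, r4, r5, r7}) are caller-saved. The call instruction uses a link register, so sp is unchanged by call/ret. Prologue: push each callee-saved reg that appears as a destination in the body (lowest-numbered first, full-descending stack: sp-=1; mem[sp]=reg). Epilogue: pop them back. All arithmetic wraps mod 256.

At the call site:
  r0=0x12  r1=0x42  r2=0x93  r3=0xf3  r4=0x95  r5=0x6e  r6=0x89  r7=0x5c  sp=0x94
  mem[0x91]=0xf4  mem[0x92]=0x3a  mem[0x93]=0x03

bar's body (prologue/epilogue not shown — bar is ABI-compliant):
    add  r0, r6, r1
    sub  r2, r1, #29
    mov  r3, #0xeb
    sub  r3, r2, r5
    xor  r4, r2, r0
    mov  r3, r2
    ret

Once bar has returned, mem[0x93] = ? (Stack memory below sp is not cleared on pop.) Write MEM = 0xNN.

MEM = 0x12

prologue: push r0 → mem[0x93]=0x12, sp=0x93
prologue: push r3 → mem[0x92]=0xf3, sp=0x92
body[0] add  r0, r6, r1 → r0=0xcb
body[1] sub  r2, r1, #29 → r2=0x25
body[2] mov  r3, #0xeb → r3=0xeb
body[3] sub  r3, r2, r5 → r3=0xb7
body[4] xor  r4, r2, r0 → r4=0xee
body[5] mov  r3, r2 → r3=0x25
epilogue: pop r3=0xf3, sp=0x93
epilogue: pop r0=0x12, sp=0x94
prologue pushed ['r0', 'r3'] at ['0x93', '0x92']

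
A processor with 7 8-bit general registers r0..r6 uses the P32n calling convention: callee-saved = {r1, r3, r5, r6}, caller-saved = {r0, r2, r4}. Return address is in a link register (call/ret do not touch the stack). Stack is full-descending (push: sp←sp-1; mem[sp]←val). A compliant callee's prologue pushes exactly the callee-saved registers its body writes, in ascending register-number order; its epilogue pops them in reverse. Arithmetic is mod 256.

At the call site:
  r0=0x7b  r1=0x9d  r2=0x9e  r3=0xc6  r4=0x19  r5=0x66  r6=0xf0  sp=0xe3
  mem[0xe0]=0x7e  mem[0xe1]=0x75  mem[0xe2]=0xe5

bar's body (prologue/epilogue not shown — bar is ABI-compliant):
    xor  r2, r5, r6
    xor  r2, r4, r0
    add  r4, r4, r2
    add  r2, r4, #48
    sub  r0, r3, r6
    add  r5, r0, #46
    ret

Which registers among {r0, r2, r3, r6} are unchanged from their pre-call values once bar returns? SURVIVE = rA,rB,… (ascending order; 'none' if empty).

SURVIVE = r3,r6

prologue: push r5 → mem[0xe2]=0x66, sp=0xe2
body[0] xor  r2, r5, r6 → r2=0x96
body[1] xor  r2, r4, r0 → r2=0x62
body[2] add  r4, r4, r2 → r4=0x7b
body[3] add  r2, r4, #48 → r2=0xab
body[4] sub  r0, r3, r6 → r0=0xd6
body[5] add  r5, r0, #46 → r5=0x04
epilogue: pop r5=0x66, sp=0xe3
r0: caller-saved, written=True
r2: caller-saved, written=True
r3: callee-saved, written=False
r6: callee-saved, written=False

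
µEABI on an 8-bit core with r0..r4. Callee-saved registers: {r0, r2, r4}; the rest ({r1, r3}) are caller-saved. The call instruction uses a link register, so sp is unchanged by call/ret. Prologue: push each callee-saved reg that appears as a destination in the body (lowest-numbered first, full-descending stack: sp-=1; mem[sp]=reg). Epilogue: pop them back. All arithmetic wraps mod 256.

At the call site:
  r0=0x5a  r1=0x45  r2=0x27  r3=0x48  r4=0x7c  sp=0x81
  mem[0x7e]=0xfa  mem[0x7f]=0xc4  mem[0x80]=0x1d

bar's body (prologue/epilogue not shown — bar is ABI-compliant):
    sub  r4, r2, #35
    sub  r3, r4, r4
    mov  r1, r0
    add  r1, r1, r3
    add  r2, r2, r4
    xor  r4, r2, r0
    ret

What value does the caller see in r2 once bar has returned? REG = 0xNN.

REG = 0x27

prologue: push r2 → mem[0x80]=0x27, sp=0x80
prologue: push r4 → mem[0x7f]=0x7c, sp=0x7f
body[0] sub  r4, r2, #35 → r4=0x04
body[1] sub  r3, r4, r4 → r3=0x00
body[2] mov  r1, r0 → r1=0x5a
body[3] add  r1, r1, r3 → r1=0x5a
body[4] add  r2, r2, r4 → r2=0x2b
body[5] xor  r4, r2, r0 → r4=0x71
epilogue: pop r4=0x7c, sp=0x80
epilogue: pop r2=0x27, sp=0x81
r2 is callee-saved → restored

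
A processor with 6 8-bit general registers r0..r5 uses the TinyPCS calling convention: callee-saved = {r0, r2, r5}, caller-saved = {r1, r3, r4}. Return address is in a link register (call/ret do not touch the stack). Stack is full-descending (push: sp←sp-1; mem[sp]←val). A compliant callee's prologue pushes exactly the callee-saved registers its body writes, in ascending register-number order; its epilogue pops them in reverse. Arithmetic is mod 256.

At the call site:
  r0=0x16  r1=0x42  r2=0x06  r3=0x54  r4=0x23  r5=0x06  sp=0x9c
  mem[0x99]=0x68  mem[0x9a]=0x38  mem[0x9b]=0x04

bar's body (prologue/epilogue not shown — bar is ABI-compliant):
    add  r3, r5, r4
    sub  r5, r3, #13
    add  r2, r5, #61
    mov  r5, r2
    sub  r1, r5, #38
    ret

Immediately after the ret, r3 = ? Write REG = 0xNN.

prologue: push r2 -> mem[0x9b]=0x06, sp=0x9b
prologue: push r5 -> mem[0x9a]=0x06, sp=0x9a
body[0] add  r3, r5, r4 -> r3=0x29
body[1] sub  r5, r3, #13 -> r5=0x1c
body[2] add  r2, r5, #61 -> r2=0x59
body[3] mov  r5, r2 -> r5=0x59
body[4] sub  r1, r5, #38 -> r1=0x33
epilogue: pop r5=0x06, sp=0x9b
epilogue: pop r2=0x06, sp=0x9c
r3 is caller-saved -> body value

REG = 0x29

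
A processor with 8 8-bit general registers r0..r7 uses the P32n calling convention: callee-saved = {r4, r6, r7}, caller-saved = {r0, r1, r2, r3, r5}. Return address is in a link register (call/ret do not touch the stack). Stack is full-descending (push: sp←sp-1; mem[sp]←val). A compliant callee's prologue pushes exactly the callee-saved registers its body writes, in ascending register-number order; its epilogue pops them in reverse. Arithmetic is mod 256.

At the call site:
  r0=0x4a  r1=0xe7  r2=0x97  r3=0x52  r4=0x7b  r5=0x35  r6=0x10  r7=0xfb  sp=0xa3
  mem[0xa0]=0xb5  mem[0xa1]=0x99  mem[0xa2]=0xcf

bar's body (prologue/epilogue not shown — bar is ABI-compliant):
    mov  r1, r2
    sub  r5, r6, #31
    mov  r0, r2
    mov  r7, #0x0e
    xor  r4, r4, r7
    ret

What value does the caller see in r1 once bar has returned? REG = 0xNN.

prologue: push r4 → mem[0xa2]=0x7b, sp=0xa2
prologue: push r7 → mem[0xa1]=0xfb, sp=0xa1
body[0] mov  r1, r2 → r1=0x97
body[1] sub  r5, r6, #31 → r5=0xf1
body[2] mov  r0, r2 → r0=0x97
body[3] mov  r7, #0x0e → r7=0x0e
body[4] xor  r4, r4, r7 → r4=0x75
epilogue: pop r7=0xfb, sp=0xa2
epilogue: pop r4=0x7b, sp=0xa3
r1 is caller-saved → body value

REG = 0x97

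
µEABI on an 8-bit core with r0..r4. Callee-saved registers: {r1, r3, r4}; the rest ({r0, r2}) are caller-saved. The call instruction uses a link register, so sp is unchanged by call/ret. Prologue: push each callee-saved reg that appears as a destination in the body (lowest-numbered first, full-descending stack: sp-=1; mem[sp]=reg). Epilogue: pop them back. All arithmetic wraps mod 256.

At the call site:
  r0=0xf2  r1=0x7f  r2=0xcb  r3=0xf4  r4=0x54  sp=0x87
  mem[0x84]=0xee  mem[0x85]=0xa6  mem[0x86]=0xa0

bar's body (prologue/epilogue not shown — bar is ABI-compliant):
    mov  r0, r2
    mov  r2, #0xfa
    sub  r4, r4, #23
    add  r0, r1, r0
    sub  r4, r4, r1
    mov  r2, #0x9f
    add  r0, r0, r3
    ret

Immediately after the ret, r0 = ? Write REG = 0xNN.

prologue: push r4 → mem[0x86]=0x54, sp=0x86
body[0] mov  r0, r2 → r0=0xcb
body[1] mov  r2, #0xfa → r2=0xfa
body[2] sub  r4, r4, #23 → r4=0x3d
body[3] add  r0, r1, r0 → r0=0x4a
body[4] sub  r4, r4, r1 → r4=0xbe
body[5] mov  r2, #0x9f → r2=0x9f
body[6] add  r0, r0, r3 → r0=0x3e
epilogue: pop r4=0x54, sp=0x87
r0 is caller-saved → body value

REG = 0x3e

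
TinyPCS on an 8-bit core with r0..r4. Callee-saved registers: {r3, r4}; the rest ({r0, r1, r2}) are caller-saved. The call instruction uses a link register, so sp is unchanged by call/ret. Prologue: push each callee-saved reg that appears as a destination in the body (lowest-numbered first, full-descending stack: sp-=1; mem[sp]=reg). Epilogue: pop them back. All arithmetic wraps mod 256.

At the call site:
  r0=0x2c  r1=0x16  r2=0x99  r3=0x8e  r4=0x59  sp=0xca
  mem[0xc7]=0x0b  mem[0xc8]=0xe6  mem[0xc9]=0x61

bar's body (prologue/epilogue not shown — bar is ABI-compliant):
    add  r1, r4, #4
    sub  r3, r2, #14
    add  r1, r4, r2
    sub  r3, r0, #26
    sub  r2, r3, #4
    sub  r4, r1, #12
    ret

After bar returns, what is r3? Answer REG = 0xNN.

REG = 0x8e

prologue: push r3 → mem[0xc9]=0x8e, sp=0xc9
prologue: push r4 → mem[0xc8]=0x59, sp=0xc8
body[0] add  r1, r4, #4 → r1=0x5d
body[1] sub  r3, r2, #14 → r3=0x8b
body[2] add  r1, r4, r2 → r1=0xf2
body[3] sub  r3, r0, #26 → r3=0x12
body[4] sub  r2, r3, #4 → r2=0x0e
body[5] sub  r4, r1, #12 → r4=0xe6
epilogue: pop r4=0x59, sp=0xc9
epilogue: pop r3=0x8e, sp=0xca
r3 is callee-saved → restored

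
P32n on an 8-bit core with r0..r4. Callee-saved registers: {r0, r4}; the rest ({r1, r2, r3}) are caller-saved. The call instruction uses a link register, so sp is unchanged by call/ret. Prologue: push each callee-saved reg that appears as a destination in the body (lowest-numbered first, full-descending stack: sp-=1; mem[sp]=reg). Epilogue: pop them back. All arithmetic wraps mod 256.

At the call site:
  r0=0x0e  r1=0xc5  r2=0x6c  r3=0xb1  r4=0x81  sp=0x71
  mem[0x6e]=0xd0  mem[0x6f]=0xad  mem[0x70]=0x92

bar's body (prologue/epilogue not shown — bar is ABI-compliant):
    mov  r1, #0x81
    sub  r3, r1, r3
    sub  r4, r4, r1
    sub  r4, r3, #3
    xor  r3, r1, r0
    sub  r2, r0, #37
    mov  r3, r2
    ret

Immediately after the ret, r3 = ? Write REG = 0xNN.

prologue: push r4 → mem[0x70]=0x81, sp=0x70
body[0] mov  r1, #0x81 → r1=0x81
body[1] sub  r3, r1, r3 → r3=0xd0
body[2] sub  r4, r4, r1 → r4=0x00
body[3] sub  r4, r3, #3 → r4=0xcd
body[4] xor  r3, r1, r0 → r3=0x8f
body[5] sub  r2, r0, #37 → r2=0xe9
body[6] mov  r3, r2 → r3=0xe9
epilogue: pop r4=0x81, sp=0x71
r3 is caller-saved → body value

REG = 0xe9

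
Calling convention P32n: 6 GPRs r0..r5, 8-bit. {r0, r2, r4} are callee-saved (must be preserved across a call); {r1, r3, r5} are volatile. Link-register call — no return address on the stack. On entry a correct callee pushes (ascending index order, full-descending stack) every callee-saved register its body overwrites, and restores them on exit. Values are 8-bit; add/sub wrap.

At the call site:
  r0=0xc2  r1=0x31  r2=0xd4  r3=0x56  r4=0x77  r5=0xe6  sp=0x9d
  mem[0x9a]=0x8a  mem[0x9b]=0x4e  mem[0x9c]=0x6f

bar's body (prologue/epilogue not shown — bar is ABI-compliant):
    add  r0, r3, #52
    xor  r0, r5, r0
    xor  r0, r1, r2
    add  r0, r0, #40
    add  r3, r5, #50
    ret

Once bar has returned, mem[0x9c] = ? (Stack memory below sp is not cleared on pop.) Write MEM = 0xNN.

prologue: push r0 -> mem[0x9c]=0xc2, sp=0x9c
body[0] add  r0, r3, #52 -> r0=0x8a
body[1] xor  r0, r5, r0 -> r0=0x6c
body[2] xor  r0, r1, r2 -> r0=0xe5
body[3] add  r0, r0, #40 -> r0=0x0d
body[4] add  r3, r5, #50 -> r3=0x18
epilogue: pop r0=0xc2, sp=0x9d
prologue pushed ['r0'] at ['0x9c']

MEM = 0xc2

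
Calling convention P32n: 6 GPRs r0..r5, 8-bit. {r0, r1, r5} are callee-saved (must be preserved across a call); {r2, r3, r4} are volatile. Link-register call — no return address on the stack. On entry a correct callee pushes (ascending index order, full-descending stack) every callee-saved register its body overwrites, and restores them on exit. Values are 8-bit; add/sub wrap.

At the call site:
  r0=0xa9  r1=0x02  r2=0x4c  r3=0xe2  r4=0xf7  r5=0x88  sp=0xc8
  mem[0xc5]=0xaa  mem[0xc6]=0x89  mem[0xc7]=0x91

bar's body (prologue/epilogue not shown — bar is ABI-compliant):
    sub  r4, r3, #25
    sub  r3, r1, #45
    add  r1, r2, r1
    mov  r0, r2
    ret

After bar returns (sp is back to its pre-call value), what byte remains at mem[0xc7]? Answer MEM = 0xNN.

MEM = 0xa9

prologue: push r0 → mem[0xc7]=0xa9, sp=0xc7
prologue: push r1 → mem[0xc6]=0x02, sp=0xc6
body[0] sub  r4, r3, #25 → r4=0xc9
body[1] sub  r3, r1, #45 → r3=0xd5
body[2] add  r1, r2, r1 → r1=0x4e
body[3] mov  r0, r2 → r0=0x4c
epilogue: pop r1=0x02, sp=0xc7
epilogue: pop r0=0xa9, sp=0xc8
prologue pushed ['r0', 'r1'] at ['0xc7', '0xc6']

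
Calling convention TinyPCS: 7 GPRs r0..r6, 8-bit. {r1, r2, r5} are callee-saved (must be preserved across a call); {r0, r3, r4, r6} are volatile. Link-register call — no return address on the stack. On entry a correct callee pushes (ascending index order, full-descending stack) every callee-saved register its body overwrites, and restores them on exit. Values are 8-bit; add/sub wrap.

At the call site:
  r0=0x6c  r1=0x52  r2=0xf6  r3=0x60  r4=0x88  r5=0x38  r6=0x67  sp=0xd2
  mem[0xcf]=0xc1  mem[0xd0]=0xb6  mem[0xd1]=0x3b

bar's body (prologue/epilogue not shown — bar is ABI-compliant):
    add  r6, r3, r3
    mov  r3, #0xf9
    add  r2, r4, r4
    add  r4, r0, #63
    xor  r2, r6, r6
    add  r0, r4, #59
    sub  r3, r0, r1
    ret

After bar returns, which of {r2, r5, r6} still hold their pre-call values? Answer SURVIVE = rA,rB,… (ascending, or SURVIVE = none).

prologue: push r2 -> mem[0xd1]=0xf6, sp=0xd1
body[0] add  r6, r3, r3 -> r6=0xc0
body[1] mov  r3, #0xf9 -> r3=0xf9
body[2] add  r2, r4, r4 -> r2=0x10
body[3] add  r4, r0, #63 -> r4=0xab
body[4] xor  r2, r6, r6 -> r2=0x00
body[5] add  r0, r4, #59 -> r0=0xe6
body[6] sub  r3, r0, r1 -> r3=0x94
epilogue: pop r2=0xf6, sp=0xd2
r2: callee-saved, written=True
r5: callee-saved, written=False
r6: caller-saved, written=True

SURVIVE = r2,r5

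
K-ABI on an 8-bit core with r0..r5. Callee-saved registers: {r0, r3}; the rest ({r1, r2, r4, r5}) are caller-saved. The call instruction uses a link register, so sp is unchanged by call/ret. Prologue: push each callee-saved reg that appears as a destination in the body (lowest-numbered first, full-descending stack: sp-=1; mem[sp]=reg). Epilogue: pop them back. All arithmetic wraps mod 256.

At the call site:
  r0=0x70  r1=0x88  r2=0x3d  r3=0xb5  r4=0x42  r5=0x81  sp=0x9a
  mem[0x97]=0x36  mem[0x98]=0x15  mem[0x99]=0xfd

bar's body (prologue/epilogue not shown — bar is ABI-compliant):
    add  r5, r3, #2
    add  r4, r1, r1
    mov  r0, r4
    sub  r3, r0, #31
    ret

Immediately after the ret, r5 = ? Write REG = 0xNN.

prologue: push r0 -> mem[0x99]=0x70, sp=0x99
prologue: push r3 -> mem[0x98]=0xb5, sp=0x98
body[0] add  r5, r3, #2 -> r5=0xb7
body[1] add  r4, r1, r1 -> r4=0x10
body[2] mov  r0, r4 -> r0=0x10
body[3] sub  r3, r0, #31 -> r3=0xf1
epilogue: pop r3=0xb5, sp=0x99
epilogue: pop r0=0x70, sp=0x9a
r5 is caller-saved -> body value

REG = 0xb7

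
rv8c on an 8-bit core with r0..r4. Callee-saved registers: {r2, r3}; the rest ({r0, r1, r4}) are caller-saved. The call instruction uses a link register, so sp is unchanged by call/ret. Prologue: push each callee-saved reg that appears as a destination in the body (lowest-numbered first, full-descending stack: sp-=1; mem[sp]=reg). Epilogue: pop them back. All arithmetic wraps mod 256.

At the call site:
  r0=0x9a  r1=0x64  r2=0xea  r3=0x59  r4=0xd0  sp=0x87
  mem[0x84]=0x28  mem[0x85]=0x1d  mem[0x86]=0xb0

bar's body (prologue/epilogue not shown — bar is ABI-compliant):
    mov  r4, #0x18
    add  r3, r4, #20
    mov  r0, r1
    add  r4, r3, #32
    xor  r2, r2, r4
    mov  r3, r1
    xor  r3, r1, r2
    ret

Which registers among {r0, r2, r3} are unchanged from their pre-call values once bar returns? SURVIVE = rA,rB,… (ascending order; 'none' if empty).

SURVIVE = r2,r3

prologue: push r2 -> mem[0x86]=0xea, sp=0x86
prologue: push r3 -> mem[0x85]=0x59, sp=0x85
body[0] mov  r4, #0x18 -> r4=0x18
body[1] add  r3, r4, #20 -> r3=0x2c
body[2] mov  r0, r1 -> r0=0x64
body[3] add  r4, r3, #32 -> r4=0x4c
body[4] xor  r2, r2, r4 -> r2=0xa6
body[5] mov  r3, r1 -> r3=0x64
body[6] xor  r3, r1, r2 -> r3=0xc2
epilogue: pop r3=0x59, sp=0x86
epilogue: pop r2=0xea, sp=0x87
r0: caller-saved, written=True
r2: callee-saved, written=True
r3: callee-saved, written=True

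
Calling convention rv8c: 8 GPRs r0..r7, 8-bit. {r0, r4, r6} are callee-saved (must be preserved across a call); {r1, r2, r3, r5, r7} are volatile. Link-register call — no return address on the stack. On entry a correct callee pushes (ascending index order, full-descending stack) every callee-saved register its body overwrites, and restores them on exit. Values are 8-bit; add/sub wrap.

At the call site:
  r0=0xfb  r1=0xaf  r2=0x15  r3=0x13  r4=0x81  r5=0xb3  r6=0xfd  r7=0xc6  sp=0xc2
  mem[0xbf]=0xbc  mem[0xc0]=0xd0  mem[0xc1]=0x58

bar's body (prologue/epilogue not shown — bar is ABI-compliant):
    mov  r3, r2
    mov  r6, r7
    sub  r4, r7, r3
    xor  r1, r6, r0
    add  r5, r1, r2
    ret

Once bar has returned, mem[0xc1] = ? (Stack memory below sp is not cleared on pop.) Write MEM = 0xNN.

prologue: push r4 → mem[0xc1]=0x81, sp=0xc1
prologue: push r6 → mem[0xc0]=0xfd, sp=0xc0
body[0] mov  r3, r2 → r3=0x15
body[1] mov  r6, r7 → r6=0xc6
body[2] sub  r4, r7, r3 → r4=0xb1
body[3] xor  r1, r6, r0 → r1=0x3d
body[4] add  r5, r1, r2 → r5=0x52
epilogue: pop r6=0xfd, sp=0xc1
epilogue: pop r4=0x81, sp=0xc2
prologue pushed ['r4', 'r6'] at ['0xc1', '0xc0']

MEM = 0x81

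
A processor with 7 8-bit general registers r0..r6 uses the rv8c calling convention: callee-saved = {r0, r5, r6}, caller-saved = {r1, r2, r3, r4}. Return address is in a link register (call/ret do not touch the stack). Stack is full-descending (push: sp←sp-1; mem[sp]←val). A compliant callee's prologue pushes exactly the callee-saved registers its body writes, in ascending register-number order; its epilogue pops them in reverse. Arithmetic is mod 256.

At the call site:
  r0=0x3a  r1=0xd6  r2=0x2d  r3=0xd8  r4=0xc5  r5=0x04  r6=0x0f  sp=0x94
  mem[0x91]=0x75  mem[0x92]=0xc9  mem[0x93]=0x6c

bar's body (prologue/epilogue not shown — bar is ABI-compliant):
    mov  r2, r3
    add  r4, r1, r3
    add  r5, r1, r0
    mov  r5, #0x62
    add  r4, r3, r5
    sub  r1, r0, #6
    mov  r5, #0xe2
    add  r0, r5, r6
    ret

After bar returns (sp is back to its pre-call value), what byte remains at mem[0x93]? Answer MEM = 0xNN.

prologue: push r0 → mem[0x93]=0x3a, sp=0x93
prologue: push r5 → mem[0x92]=0x04, sp=0x92
body[0] mov  r2, r3 → r2=0xd8
body[1] add  r4, r1, r3 → r4=0xae
body[2] add  r5, r1, r0 → r5=0x10
body[3] mov  r5, #0x62 → r5=0x62
body[4] add  r4, r3, r5 → r4=0x3a
body[5] sub  r1, r0, #6 → r1=0x34
body[6] mov  r5, #0xe2 → r5=0xe2
body[7] add  r0, r5, r6 → r0=0xf1
epilogue: pop r5=0x04, sp=0x93
epilogue: pop r0=0x3a, sp=0x94
prologue pushed ['r0', 'r5'] at ['0x93', '0x92']

MEM = 0x3a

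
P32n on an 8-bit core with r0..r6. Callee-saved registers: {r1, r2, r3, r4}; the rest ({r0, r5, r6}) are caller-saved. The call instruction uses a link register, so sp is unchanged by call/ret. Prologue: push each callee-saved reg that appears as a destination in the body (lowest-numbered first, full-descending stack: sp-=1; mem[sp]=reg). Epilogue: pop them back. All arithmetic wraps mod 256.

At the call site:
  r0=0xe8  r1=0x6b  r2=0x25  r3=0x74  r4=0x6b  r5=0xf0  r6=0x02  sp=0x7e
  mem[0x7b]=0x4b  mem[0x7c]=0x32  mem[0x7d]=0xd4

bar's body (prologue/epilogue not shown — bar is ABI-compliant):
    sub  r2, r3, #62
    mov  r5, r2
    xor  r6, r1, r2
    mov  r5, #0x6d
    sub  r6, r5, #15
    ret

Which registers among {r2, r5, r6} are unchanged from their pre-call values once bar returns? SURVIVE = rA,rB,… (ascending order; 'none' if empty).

prologue: push r2 -> mem[0x7d]=0x25, sp=0x7d
body[0] sub  r2, r3, #62 -> r2=0x36
body[1] mov  r5, r2 -> r5=0x36
body[2] xor  r6, r1, r2 -> r6=0x5d
body[3] mov  r5, #0x6d -> r5=0x6d
body[4] sub  r6, r5, #15 -> r6=0x5e
epilogue: pop r2=0x25, sp=0x7e
r2: callee-saved, written=True
r5: caller-saved, written=True
r6: caller-saved, written=True

SURVIVE = r2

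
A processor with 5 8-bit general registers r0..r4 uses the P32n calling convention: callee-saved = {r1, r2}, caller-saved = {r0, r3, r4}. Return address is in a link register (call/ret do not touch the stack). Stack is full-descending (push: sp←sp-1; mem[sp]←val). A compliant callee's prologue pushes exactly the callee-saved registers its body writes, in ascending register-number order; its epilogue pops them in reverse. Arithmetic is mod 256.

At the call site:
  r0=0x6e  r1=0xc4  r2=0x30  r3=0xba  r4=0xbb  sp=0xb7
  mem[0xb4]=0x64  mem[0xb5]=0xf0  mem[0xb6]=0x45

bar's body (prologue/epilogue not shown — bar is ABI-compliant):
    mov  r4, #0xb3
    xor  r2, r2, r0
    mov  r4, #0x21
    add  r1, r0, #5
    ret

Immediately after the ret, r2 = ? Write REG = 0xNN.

REG = 0x30

prologue: push r1 → mem[0xb6]=0xc4, sp=0xb6
prologue: push r2 → mem[0xb5]=0x30, sp=0xb5
body[0] mov  r4, #0xb3 → r4=0xb3
body[1] xor  r2, r2, r0 → r2=0x5e
body[2] mov  r4, #0x21 → r4=0x21
body[3] add  r1, r0, #5 → r1=0x73
epilogue: pop r2=0x30, sp=0xb6
epilogue: pop r1=0xc4, sp=0xb7
r2 is callee-saved → restored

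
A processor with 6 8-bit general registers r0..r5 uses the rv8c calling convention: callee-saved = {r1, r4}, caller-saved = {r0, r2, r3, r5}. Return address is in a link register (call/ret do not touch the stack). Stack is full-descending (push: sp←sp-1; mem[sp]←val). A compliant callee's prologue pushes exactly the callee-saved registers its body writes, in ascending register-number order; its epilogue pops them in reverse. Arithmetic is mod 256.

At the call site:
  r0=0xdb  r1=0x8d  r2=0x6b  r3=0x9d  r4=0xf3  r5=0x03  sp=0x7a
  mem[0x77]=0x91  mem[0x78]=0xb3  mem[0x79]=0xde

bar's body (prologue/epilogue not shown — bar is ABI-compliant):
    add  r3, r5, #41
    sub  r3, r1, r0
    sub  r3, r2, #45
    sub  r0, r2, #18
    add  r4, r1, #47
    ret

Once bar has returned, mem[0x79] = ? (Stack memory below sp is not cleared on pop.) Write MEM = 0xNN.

prologue: push r4 -> mem[0x79]=0xf3, sp=0x79
body[0] add  r3, r5, #41 -> r3=0x2c
body[1] sub  r3, r1, r0 -> r3=0xb2
body[2] sub  r3, r2, #45 -> r3=0x3e
body[3] sub  r0, r2, #18 -> r0=0x59
body[4] add  r4, r1, #47 -> r4=0xbc
epilogue: pop r4=0xf3, sp=0x7a
prologue pushed ['r4'] at ['0x79']

MEM = 0xf3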